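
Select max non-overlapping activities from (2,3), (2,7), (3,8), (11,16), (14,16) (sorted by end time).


Greedy: pick earliest-ending, then skip overlaps.
Selected (3 activities): [(2, 3), (3, 8), (11, 16)]


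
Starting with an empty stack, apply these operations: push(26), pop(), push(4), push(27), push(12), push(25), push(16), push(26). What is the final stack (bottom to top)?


push(26) -> [26]
pop() returns 26 -> []
push(4) -> [4]
push(27) -> [4, 27]
push(12) -> [4, 27, 12]
push(25) -> [4, 27, 12, 25]
push(16) -> [4, 27, 12, 25, 16]
push(26) -> [4, 27, 12, 25, 16, 26]
Final stack (bottom to top): [4, 27, 12, 25, 16, 26]


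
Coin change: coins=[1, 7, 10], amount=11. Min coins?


dp[0]=0; dp[i]=1+min(dp[i-c] for c in coins)
...dp[6]=6, dp[7]=1, dp[8]=2, dp[9]=3, dp[10]=1, dp[11]=2
Minimum coins for 11 = 2


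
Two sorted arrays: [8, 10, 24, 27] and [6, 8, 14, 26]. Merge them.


Compare heads, take smaller each step.
Merged: [6, 8, 8, 10, 14, 24, 26, 27]


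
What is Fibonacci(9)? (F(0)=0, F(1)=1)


F(n)=F(n-1)+F(n-2)
...F(7)=13, F(8)=21, F(9)=34


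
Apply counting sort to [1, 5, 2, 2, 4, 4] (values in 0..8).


Count array: [0, 1, 2, 0, 2, 1, 0, 0, 0]
Reconstruct: [1, 2, 2, 4, 4, 5]


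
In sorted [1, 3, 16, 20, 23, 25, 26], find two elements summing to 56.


Two pointers: lo=0, hi=6
No pair sums to 56


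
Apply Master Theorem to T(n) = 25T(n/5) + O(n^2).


a=25, b=5, c=2. log_5(25)=2 = c=2. Case 2: O(n^c log n) = O(n^2 log n)
Complexity: O(n^2 log n)


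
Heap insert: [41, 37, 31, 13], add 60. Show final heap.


Append 60: [41, 37, 31, 13, 60]
Bubble up: swap idx 4(60) with idx 1(37); swap idx 1(60) with idx 0(41)
Result: [60, 41, 31, 13, 37]


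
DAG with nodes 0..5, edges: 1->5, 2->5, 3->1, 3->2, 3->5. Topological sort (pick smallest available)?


Kahn's algorithm, process smallest node first
Order: [0, 3, 1, 2, 4, 5]


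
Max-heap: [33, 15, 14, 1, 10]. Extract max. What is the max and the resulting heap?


Max = 33
Replace root with last, heapify down
Resulting heap: [15, 10, 14, 1]


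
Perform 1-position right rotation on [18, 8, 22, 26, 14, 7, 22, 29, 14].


Right rotate by 1: [14, 18, 8, 22, 26, 14, 7, 22, 29]


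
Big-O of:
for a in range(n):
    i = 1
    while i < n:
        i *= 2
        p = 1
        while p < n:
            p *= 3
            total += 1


Per nesting level: O(n) * O(log n) * O(log n) = O(n (log n)^2)
Complexity: O(n (log n)^2)


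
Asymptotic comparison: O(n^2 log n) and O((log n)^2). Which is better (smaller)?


polylogarithmic grows slower than n^2 log n
O((log n)^2) is asymptotically smaller; O(n^2 log n) grows faster


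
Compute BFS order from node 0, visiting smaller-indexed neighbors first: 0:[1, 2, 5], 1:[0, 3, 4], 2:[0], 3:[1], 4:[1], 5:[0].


BFS queue: start with [0]
Visit order: [0, 1, 2, 5, 3, 4]


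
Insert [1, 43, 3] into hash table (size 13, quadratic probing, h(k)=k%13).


Insertions: 1->slot 1; 43->slot 4; 3->slot 3
Table: [None, 1, None, 3, 43, None, None, None, None, None, None, None, None]


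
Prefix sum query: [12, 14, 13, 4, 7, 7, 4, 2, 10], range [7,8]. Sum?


Prefix sums: [0, 12, 26, 39, 43, 50, 57, 61, 63, 73]
Sum[7..8] = prefix[9] - prefix[7] = 73 - 61 = 12


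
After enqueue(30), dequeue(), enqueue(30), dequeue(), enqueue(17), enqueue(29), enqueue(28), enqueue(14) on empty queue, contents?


enqueue(30) -> [30]
dequeue() returns 30 -> []
enqueue(30) -> [30]
dequeue() returns 30 -> []
enqueue(17) -> [17]
enqueue(29) -> [17, 29]
enqueue(28) -> [17, 29, 28]
enqueue(14) -> [17, 29, 28, 14]
Final queue (front to back): [17, 29, 28, 14]


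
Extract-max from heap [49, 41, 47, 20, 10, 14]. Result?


Max = 49
Replace root with last, heapify down
Resulting heap: [47, 41, 14, 20, 10]


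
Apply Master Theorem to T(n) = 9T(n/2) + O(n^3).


a=9, b=2, c=3. log_2(9)=3.170 > c=3. Case 1: O(n^log_b(a)) = O(n^3.170)
Complexity: O(n^3.170)


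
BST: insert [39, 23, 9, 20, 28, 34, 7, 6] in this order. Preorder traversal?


Root = 39; build tree by BST insertion.
Preorder traversal: [39, 23, 9, 7, 6, 20, 28, 34]


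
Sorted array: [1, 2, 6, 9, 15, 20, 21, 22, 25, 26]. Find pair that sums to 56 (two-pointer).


Two pointers: lo=0, hi=9
No pair sums to 56


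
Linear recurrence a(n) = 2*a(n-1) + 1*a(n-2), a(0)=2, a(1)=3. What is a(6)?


Build bottom-up:
...a(4)=46, a(5)=111, a(6)=2*111+1*46=268


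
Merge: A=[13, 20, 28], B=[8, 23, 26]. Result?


Compare heads, take smaller each step.
Merged: [8, 13, 20, 23, 26, 28]


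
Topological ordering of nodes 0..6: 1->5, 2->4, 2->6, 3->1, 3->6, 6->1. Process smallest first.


Kahn's algorithm, process smallest node first
Order: [0, 2, 3, 4, 6, 1, 5]


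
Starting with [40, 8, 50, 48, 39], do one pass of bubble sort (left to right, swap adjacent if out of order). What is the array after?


After one pass: [8, 40, 48, 39, 50]


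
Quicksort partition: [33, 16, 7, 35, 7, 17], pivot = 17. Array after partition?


Elements <= 17 go left of pivot.
Result: [16, 7, 7, 17, 33, 35], pivot at index 3


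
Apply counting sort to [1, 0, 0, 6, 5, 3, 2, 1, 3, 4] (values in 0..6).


Count array: [2, 2, 1, 2, 1, 1, 1]
Reconstruct: [0, 0, 1, 1, 2, 3, 3, 4, 5, 6]


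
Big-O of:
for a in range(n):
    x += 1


Per nesting level: O(n) = O(n)
Complexity: O(n)


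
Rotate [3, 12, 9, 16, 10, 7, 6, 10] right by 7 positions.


Right rotate by 7: [12, 9, 16, 10, 7, 6, 10, 3]


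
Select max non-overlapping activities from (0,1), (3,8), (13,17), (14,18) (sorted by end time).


Greedy: pick earliest-ending, then skip overlaps.
Selected (3 activities): [(0, 1), (3, 8), (13, 17)]


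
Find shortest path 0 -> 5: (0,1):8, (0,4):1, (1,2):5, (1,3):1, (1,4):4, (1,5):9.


Dijkstra from 0:
Distances: {0: 0, 1: 5, 2: 10, 3: 6, 4: 1, 5: 14}
Shortest distance to 5 = 14, path = [0, 4, 1, 5]


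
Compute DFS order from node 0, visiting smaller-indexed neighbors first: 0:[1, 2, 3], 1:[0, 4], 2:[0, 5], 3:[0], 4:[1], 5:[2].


DFS stack-based: start with [0]
Visit order: [0, 1, 4, 2, 5, 3]


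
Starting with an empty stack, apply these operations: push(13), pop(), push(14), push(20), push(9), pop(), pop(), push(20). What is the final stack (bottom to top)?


push(13) -> [13]
pop() returns 13 -> []
push(14) -> [14]
push(20) -> [14, 20]
push(9) -> [14, 20, 9]
pop() returns 9 -> [14, 20]
pop() returns 20 -> [14]
push(20) -> [14, 20]
Final stack (bottom to top): [14, 20]


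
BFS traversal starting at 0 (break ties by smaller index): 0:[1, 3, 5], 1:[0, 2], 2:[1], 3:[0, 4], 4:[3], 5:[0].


BFS queue: start with [0]
Visit order: [0, 1, 3, 5, 2, 4]


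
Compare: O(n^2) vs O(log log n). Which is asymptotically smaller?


double-logarithmic grows slower than quadratic
O(log log n) is asymptotically smaller; O(n^2) grows faster


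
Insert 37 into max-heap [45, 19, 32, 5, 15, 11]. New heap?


Append 37: [45, 19, 32, 5, 15, 11, 37]
Bubble up: swap idx 6(37) with idx 2(32)
Result: [45, 19, 37, 5, 15, 11, 32]


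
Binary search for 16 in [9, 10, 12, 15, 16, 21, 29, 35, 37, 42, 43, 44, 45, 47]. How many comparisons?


Search for 16:
[0,13] mid=6 arr[6]=29
[0,5] mid=2 arr[2]=12
[3,5] mid=4 arr[4]=16
Total: 3 comparisons


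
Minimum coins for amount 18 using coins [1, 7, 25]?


dp[0]=0; dp[i]=1+min(dp[i-c] for c in coins)
...dp[13]=7, dp[14]=2, dp[15]=3, dp[16]=4, dp[17]=5, dp[18]=6
Minimum coins for 18 = 6


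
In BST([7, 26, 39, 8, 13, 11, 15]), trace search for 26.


BST root = 7
Search for 26: compare at each node
Path: [7, 26]


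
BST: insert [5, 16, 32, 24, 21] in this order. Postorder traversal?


Root = 5; build tree by BST insertion.
Postorder traversal: [21, 24, 32, 16, 5]


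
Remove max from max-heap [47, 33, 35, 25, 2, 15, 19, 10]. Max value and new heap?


Max = 47
Replace root with last, heapify down
Resulting heap: [35, 33, 19, 25, 2, 15, 10]


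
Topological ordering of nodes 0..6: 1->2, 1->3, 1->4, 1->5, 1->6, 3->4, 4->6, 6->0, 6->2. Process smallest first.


Kahn's algorithm, process smallest node first
Order: [1, 3, 4, 5, 6, 0, 2]


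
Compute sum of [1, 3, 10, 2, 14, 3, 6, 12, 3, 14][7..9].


Prefix sums: [0, 1, 4, 14, 16, 30, 33, 39, 51, 54, 68]
Sum[7..9] = prefix[10] - prefix[7] = 68 - 39 = 29


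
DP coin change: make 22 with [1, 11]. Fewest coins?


dp[0]=0; dp[i]=1+min(dp[i-c] for c in coins)
...dp[17]=7, dp[18]=8, dp[19]=9, dp[20]=10, dp[21]=11, dp[22]=2
Minimum coins for 22 = 2


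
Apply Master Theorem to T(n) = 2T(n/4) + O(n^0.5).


a=2, b=4, c=0.5. log_4(2)=0.5 = c=0.5. Case 2: O(n^c log n) = O(sqrt(n) log n)
Complexity: O(sqrt(n) log n)


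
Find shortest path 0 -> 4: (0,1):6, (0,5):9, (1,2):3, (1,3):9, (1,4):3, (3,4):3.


Dijkstra from 0:
Distances: {0: 0, 1: 6, 2: 9, 3: 12, 4: 9, 5: 9}
Shortest distance to 4 = 9, path = [0, 1, 4]


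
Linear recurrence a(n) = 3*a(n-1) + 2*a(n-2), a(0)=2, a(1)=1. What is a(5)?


Build bottom-up:
...a(3)=23, a(4)=83, a(5)=3*83+2*23=295


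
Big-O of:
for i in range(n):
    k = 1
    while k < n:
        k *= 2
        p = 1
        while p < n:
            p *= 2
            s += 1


Per nesting level: O(n) * O(log n) * O(log n) = O(n (log n)^2)
Complexity: O(n (log n)^2)


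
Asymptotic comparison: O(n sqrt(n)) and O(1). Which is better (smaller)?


constant grows slower than n^1.5
O(1) is asymptotically smaller; O(n sqrt(n)) grows faster


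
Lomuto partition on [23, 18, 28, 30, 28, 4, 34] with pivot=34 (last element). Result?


Elements <= 34 go left of pivot.
Result: [23, 18, 28, 30, 28, 4, 34], pivot at index 6


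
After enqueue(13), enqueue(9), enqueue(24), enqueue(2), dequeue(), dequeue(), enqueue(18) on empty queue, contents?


enqueue(13) -> [13]
enqueue(9) -> [13, 9]
enqueue(24) -> [13, 9, 24]
enqueue(2) -> [13, 9, 24, 2]
dequeue() returns 13 -> [9, 24, 2]
dequeue() returns 9 -> [24, 2]
enqueue(18) -> [24, 2, 18]
Final queue (front to back): [24, 2, 18]


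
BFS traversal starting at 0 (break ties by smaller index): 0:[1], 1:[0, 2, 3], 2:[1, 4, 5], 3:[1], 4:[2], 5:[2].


BFS queue: start with [0]
Visit order: [0, 1, 2, 3, 4, 5]


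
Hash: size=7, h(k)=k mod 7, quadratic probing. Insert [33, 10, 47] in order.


Insertions: 33->slot 5; 10->slot 3; 47->slot 6
Table: [None, None, None, 10, None, 33, 47]


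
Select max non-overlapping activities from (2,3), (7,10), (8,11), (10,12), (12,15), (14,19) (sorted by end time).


Greedy: pick earliest-ending, then skip overlaps.
Selected (4 activities): [(2, 3), (7, 10), (10, 12), (12, 15)]


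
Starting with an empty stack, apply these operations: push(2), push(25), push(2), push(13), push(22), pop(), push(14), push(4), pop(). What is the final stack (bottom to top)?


push(2) -> [2]
push(25) -> [2, 25]
push(2) -> [2, 25, 2]
push(13) -> [2, 25, 2, 13]
push(22) -> [2, 25, 2, 13, 22]
pop() returns 22 -> [2, 25, 2, 13]
push(14) -> [2, 25, 2, 13, 14]
push(4) -> [2, 25, 2, 13, 14, 4]
pop() returns 4 -> [2, 25, 2, 13, 14]
Final stack (bottom to top): [2, 25, 2, 13, 14]


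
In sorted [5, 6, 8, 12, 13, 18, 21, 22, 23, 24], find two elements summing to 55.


Two pointers: lo=0, hi=9
No pair sums to 55


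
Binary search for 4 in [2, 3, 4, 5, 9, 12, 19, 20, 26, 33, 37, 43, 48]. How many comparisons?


Search for 4:
[0,12] mid=6 arr[6]=19
[0,5] mid=2 arr[2]=4
Total: 2 comparisons


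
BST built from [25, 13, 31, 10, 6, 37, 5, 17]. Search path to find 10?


BST root = 25
Search for 10: compare at each node
Path: [25, 13, 10]


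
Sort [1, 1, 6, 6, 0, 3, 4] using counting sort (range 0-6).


Count array: [1, 2, 0, 1, 1, 0, 2]
Reconstruct: [0, 1, 1, 3, 4, 6, 6]


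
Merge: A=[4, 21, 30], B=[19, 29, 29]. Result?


Compare heads, take smaller each step.
Merged: [4, 19, 21, 29, 29, 30]


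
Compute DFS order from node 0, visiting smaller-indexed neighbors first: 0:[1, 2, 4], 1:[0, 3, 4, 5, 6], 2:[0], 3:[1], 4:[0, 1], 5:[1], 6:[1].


DFS stack-based: start with [0]
Visit order: [0, 1, 3, 4, 5, 6, 2]


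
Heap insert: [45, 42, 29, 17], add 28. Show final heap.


Append 28: [45, 42, 29, 17, 28]
Bubble up: no swaps needed
Result: [45, 42, 29, 17, 28]


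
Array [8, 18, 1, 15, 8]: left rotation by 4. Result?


Left rotate by 4: [8, 8, 18, 1, 15]


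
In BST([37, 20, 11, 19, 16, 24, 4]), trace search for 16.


BST root = 37
Search for 16: compare at each node
Path: [37, 20, 11, 19, 16]


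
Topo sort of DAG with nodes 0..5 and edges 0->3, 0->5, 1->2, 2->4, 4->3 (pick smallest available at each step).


Kahn's algorithm, process smallest node first
Order: [0, 1, 2, 4, 3, 5]


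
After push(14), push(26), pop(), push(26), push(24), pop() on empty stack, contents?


push(14) -> [14]
push(26) -> [14, 26]
pop() returns 26 -> [14]
push(26) -> [14, 26]
push(24) -> [14, 26, 24]
pop() returns 24 -> [14, 26]
Final stack (bottom to top): [14, 26]


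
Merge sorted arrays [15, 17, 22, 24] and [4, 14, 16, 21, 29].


Compare heads, take smaller each step.
Merged: [4, 14, 15, 16, 17, 21, 22, 24, 29]


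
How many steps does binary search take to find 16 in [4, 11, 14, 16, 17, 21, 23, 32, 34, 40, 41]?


Search for 16:
[0,10] mid=5 arr[5]=21
[0,4] mid=2 arr[2]=14
[3,4] mid=3 arr[3]=16
Total: 3 comparisons


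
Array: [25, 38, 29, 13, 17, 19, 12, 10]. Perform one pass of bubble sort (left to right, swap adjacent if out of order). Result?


After one pass: [25, 29, 13, 17, 19, 12, 10, 38]


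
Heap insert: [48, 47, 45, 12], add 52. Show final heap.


Append 52: [48, 47, 45, 12, 52]
Bubble up: swap idx 4(52) with idx 1(47); swap idx 1(52) with idx 0(48)
Result: [52, 48, 45, 12, 47]


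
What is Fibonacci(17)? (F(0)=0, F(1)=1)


F(n)=F(n-1)+F(n-2)
...F(15)=610, F(16)=987, F(17)=1597


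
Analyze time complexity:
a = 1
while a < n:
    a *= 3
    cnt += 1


Per nesting level: O(log n) = O(log n)
Complexity: O(log n)


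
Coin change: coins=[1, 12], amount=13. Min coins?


dp[0]=0; dp[i]=1+min(dp[i-c] for c in coins)
...dp[8]=8, dp[9]=9, dp[10]=10, dp[11]=11, dp[12]=1, dp[13]=2
Minimum coins for 13 = 2


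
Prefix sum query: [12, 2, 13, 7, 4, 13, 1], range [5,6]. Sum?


Prefix sums: [0, 12, 14, 27, 34, 38, 51, 52]
Sum[5..6] = prefix[7] - prefix[5] = 52 - 38 = 14


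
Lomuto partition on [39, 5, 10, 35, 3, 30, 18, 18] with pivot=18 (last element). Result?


Elements <= 18 go left of pivot.
Result: [5, 10, 3, 18, 18, 30, 35, 39], pivot at index 4


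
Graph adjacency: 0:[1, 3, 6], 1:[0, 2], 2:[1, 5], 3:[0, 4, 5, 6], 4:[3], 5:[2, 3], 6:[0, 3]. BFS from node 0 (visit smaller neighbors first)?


BFS queue: start with [0]
Visit order: [0, 1, 3, 6, 2, 4, 5]


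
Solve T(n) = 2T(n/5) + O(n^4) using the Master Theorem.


a=2, b=5, c=4. log_5(2)=0.431 < c=4. Case 3: O(n^c) = O(n^4)
Complexity: O(n^4)


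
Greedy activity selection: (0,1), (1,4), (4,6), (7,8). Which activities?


Greedy: pick earliest-ending, then skip overlaps.
Selected (4 activities): [(0, 1), (1, 4), (4, 6), (7, 8)]


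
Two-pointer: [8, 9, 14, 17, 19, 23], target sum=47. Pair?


Two pointers: lo=0, hi=5
No pair sums to 47


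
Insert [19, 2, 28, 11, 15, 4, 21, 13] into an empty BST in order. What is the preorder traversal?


Root = 19; build tree by BST insertion.
Preorder traversal: [19, 2, 11, 4, 15, 13, 28, 21]


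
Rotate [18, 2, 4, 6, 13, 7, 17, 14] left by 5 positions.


Left rotate by 5: [7, 17, 14, 18, 2, 4, 6, 13]


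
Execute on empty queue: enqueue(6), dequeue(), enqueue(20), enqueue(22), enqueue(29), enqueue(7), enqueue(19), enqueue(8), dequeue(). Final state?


enqueue(6) -> [6]
dequeue() returns 6 -> []
enqueue(20) -> [20]
enqueue(22) -> [20, 22]
enqueue(29) -> [20, 22, 29]
enqueue(7) -> [20, 22, 29, 7]
enqueue(19) -> [20, 22, 29, 7, 19]
enqueue(8) -> [20, 22, 29, 7, 19, 8]
dequeue() returns 20 -> [22, 29, 7, 19, 8]
Final queue (front to back): [22, 29, 7, 19, 8]


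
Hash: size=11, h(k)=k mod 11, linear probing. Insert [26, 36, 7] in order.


Insertions: 26->slot 4; 36->slot 3; 7->slot 7
Table: [None, None, None, 36, 26, None, None, 7, None, None, None]


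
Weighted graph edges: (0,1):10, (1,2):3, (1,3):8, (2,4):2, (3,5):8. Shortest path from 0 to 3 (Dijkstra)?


Dijkstra from 0:
Distances: {0: 0, 1: 10, 2: 13, 3: 18, 4: 15, 5: 26}
Shortest distance to 3 = 18, path = [0, 1, 3]


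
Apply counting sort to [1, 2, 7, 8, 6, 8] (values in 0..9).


Count array: [0, 1, 1, 0, 0, 0, 1, 1, 2, 0]
Reconstruct: [1, 2, 6, 7, 8, 8]


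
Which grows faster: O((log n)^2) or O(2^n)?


polylogarithmic grows slower than exponential
O((log n)^2) is asymptotically smaller; O(2^n) grows faster


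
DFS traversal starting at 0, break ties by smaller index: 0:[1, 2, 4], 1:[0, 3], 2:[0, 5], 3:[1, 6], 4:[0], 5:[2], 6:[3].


DFS stack-based: start with [0]
Visit order: [0, 1, 3, 6, 2, 5, 4]


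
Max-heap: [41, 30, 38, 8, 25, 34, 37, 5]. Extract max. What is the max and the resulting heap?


Max = 41
Replace root with last, heapify down
Resulting heap: [38, 30, 37, 8, 25, 34, 5]


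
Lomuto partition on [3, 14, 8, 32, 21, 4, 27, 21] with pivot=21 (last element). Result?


Elements <= 21 go left of pivot.
Result: [3, 14, 8, 21, 4, 21, 27, 32], pivot at index 5


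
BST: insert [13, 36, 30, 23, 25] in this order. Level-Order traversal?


Root = 13; build tree by BST insertion.
Level-Order traversal: [13, 36, 30, 23, 25]


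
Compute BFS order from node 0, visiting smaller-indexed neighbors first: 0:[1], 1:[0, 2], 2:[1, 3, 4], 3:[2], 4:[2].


BFS queue: start with [0]
Visit order: [0, 1, 2, 3, 4]


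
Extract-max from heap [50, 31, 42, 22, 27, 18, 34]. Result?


Max = 50
Replace root with last, heapify down
Resulting heap: [42, 31, 34, 22, 27, 18]


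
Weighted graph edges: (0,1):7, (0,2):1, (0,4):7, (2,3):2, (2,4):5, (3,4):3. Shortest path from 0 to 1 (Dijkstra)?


Dijkstra from 0:
Distances: {0: 0, 1: 7, 2: 1, 3: 3, 4: 6}
Shortest distance to 1 = 7, path = [0, 1]


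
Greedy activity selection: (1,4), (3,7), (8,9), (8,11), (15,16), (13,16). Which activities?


Greedy: pick earliest-ending, then skip overlaps.
Selected (3 activities): [(1, 4), (8, 9), (15, 16)]


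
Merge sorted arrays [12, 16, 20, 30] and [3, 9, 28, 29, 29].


Compare heads, take smaller each step.
Merged: [3, 9, 12, 16, 20, 28, 29, 29, 30]


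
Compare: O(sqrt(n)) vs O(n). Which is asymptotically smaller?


sublinear grows slower than linear
O(sqrt(n)) is asymptotically smaller; O(n) grows faster


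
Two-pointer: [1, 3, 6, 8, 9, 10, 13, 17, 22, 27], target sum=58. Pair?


Two pointers: lo=0, hi=9
No pair sums to 58


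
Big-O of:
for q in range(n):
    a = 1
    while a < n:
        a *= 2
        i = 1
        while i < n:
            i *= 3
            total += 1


Per nesting level: O(n) * O(log n) * O(log n) = O(n (log n)^2)
Complexity: O(n (log n)^2)


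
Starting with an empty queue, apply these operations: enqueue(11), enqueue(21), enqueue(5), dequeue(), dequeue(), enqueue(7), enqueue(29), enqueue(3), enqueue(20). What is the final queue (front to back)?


enqueue(11) -> [11]
enqueue(21) -> [11, 21]
enqueue(5) -> [11, 21, 5]
dequeue() returns 11 -> [21, 5]
dequeue() returns 21 -> [5]
enqueue(7) -> [5, 7]
enqueue(29) -> [5, 7, 29]
enqueue(3) -> [5, 7, 29, 3]
enqueue(20) -> [5, 7, 29, 3, 20]
Final queue (front to back): [5, 7, 29, 3, 20]


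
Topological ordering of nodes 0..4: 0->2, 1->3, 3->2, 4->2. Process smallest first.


Kahn's algorithm, process smallest node first
Order: [0, 1, 3, 4, 2]


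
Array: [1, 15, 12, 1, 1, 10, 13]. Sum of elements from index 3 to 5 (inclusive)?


Prefix sums: [0, 1, 16, 28, 29, 30, 40, 53]
Sum[3..5] = prefix[6] - prefix[3] = 40 - 28 = 12


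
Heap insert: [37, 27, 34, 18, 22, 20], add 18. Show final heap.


Append 18: [37, 27, 34, 18, 22, 20, 18]
Bubble up: no swaps needed
Result: [37, 27, 34, 18, 22, 20, 18]


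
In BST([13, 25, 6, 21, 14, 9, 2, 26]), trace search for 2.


BST root = 13
Search for 2: compare at each node
Path: [13, 6, 2]


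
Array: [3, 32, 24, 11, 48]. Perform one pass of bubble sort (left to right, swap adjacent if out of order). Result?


After one pass: [3, 24, 11, 32, 48]


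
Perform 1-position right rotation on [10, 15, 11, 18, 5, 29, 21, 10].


Right rotate by 1: [10, 10, 15, 11, 18, 5, 29, 21]


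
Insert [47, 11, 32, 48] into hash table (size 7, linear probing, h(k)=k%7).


Insertions: 47->slot 5; 11->slot 4; 32->slot 6; 48->slot 0
Table: [48, None, None, None, 11, 47, 32]


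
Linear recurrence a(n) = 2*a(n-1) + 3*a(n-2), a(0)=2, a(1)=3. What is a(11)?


Build bottom-up:
...a(9)=24603, a(10)=73812, a(11)=2*73812+3*24603=221433


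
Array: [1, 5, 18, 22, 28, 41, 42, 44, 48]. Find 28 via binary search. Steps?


Search for 28:
[0,8] mid=4 arr[4]=28
Total: 1 comparisons


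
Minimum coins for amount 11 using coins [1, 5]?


dp[0]=0; dp[i]=1+min(dp[i-c] for c in coins)
...dp[6]=2, dp[7]=3, dp[8]=4, dp[9]=5, dp[10]=2, dp[11]=3
Minimum coins for 11 = 3


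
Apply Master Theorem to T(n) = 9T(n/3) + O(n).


a=9, b=3, c=1. log_3(9)=2 > c=1. Case 1: O(n^log_b(a)) = O(n^2)
Complexity: O(n^2)


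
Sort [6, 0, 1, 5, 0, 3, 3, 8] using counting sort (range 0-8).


Count array: [2, 1, 0, 2, 0, 1, 1, 0, 1]
Reconstruct: [0, 0, 1, 3, 3, 5, 6, 8]


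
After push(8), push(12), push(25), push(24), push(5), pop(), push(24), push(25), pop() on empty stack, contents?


push(8) -> [8]
push(12) -> [8, 12]
push(25) -> [8, 12, 25]
push(24) -> [8, 12, 25, 24]
push(5) -> [8, 12, 25, 24, 5]
pop() returns 5 -> [8, 12, 25, 24]
push(24) -> [8, 12, 25, 24, 24]
push(25) -> [8, 12, 25, 24, 24, 25]
pop() returns 25 -> [8, 12, 25, 24, 24]
Final stack (bottom to top): [8, 12, 25, 24, 24]


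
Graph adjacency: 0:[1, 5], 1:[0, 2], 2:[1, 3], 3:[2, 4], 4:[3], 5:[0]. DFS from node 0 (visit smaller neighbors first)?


DFS stack-based: start with [0]
Visit order: [0, 1, 2, 3, 4, 5]


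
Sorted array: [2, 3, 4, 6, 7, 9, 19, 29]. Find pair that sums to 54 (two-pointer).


Two pointers: lo=0, hi=7
No pair sums to 54


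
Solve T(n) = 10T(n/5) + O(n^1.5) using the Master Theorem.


a=10, b=5, c=1.5. log_5(10)=1.431 < c=1.5. Case 3: O(n^c) = O(n^1.500)
Complexity: O(n^1.500)


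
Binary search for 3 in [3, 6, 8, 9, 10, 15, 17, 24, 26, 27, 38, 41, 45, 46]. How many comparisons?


Search for 3:
[0,13] mid=6 arr[6]=17
[0,5] mid=2 arr[2]=8
[0,1] mid=0 arr[0]=3
Total: 3 comparisons


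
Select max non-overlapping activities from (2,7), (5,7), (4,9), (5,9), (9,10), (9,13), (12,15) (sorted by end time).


Greedy: pick earliest-ending, then skip overlaps.
Selected (3 activities): [(2, 7), (9, 10), (12, 15)]


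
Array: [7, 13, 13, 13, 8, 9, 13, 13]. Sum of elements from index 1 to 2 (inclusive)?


Prefix sums: [0, 7, 20, 33, 46, 54, 63, 76, 89]
Sum[1..2] = prefix[3] - prefix[1] = 33 - 7 = 26


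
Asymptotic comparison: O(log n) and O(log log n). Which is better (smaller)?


double-logarithmic grows slower than logarithmic
O(log log n) is asymptotically smaller; O(log n) grows faster


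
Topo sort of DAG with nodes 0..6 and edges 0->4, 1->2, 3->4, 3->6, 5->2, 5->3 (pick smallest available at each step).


Kahn's algorithm, process smallest node first
Order: [0, 1, 5, 2, 3, 4, 6]


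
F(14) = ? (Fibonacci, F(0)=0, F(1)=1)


F(n)=F(n-1)+F(n-2)
...F(12)=144, F(13)=233, F(14)=377


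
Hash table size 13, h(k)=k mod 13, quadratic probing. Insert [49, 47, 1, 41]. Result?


Insertions: 49->slot 10; 47->slot 8; 1->slot 1; 41->slot 2
Table: [None, 1, 41, None, None, None, None, None, 47, None, 49, None, None]


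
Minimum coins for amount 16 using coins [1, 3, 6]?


dp[0]=0; dp[i]=1+min(dp[i-c] for c in coins)
...dp[11]=4, dp[12]=2, dp[13]=3, dp[14]=4, dp[15]=3, dp[16]=4
Minimum coins for 16 = 4


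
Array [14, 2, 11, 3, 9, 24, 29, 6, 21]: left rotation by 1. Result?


Left rotate by 1: [2, 11, 3, 9, 24, 29, 6, 21, 14]


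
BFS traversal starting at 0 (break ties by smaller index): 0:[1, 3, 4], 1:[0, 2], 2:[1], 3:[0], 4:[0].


BFS queue: start with [0]
Visit order: [0, 1, 3, 4, 2]


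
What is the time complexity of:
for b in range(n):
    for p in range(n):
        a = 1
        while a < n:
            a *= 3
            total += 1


Per nesting level: O(n) * O(n) * O(log n) = O(n^2 log n)
Complexity: O(n^2 log n)


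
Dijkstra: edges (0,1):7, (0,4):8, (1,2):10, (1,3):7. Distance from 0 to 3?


Dijkstra from 0:
Distances: {0: 0, 1: 7, 2: 17, 3: 14, 4: 8}
Shortest distance to 3 = 14, path = [0, 1, 3]


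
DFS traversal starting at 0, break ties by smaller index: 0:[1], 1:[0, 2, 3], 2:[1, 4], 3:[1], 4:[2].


DFS stack-based: start with [0]
Visit order: [0, 1, 2, 4, 3]


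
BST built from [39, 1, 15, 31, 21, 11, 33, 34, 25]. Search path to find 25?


BST root = 39
Search for 25: compare at each node
Path: [39, 1, 15, 31, 21, 25]


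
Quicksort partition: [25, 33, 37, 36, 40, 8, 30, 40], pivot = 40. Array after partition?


Elements <= 40 go left of pivot.
Result: [25, 33, 37, 36, 40, 8, 30, 40], pivot at index 7


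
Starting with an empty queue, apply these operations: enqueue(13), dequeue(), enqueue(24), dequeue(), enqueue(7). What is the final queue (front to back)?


enqueue(13) -> [13]
dequeue() returns 13 -> []
enqueue(24) -> [24]
dequeue() returns 24 -> []
enqueue(7) -> [7]
Final queue (front to back): [7]


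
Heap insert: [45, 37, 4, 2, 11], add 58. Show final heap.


Append 58: [45, 37, 4, 2, 11, 58]
Bubble up: swap idx 5(58) with idx 2(4); swap idx 2(58) with idx 0(45)
Result: [58, 37, 45, 2, 11, 4]


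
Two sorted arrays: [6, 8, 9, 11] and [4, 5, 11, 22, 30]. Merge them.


Compare heads, take smaller each step.
Merged: [4, 5, 6, 8, 9, 11, 11, 22, 30]


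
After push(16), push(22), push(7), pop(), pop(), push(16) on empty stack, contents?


push(16) -> [16]
push(22) -> [16, 22]
push(7) -> [16, 22, 7]
pop() returns 7 -> [16, 22]
pop() returns 22 -> [16]
push(16) -> [16, 16]
Final stack (bottom to top): [16, 16]


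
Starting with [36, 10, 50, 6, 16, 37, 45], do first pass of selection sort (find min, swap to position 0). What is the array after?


After one pass: [6, 10, 50, 36, 16, 37, 45]


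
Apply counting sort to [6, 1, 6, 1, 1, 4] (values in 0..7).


Count array: [0, 3, 0, 0, 1, 0, 2, 0]
Reconstruct: [1, 1, 1, 4, 6, 6]


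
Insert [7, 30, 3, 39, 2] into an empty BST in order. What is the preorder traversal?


Root = 7; build tree by BST insertion.
Preorder traversal: [7, 3, 2, 30, 39]


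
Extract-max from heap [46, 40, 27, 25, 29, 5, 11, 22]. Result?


Max = 46
Replace root with last, heapify down
Resulting heap: [40, 29, 27, 25, 22, 5, 11]


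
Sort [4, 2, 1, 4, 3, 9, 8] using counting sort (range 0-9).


Count array: [0, 1, 1, 1, 2, 0, 0, 0, 1, 1]
Reconstruct: [1, 2, 3, 4, 4, 8, 9]


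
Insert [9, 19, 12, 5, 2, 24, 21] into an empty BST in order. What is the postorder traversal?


Root = 9; build tree by BST insertion.
Postorder traversal: [2, 5, 12, 21, 24, 19, 9]


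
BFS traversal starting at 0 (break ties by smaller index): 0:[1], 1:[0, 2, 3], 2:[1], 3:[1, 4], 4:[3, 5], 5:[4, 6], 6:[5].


BFS queue: start with [0]
Visit order: [0, 1, 2, 3, 4, 5, 6]


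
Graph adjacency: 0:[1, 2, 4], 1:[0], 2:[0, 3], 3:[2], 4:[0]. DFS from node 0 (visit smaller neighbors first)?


DFS stack-based: start with [0]
Visit order: [0, 1, 2, 3, 4]


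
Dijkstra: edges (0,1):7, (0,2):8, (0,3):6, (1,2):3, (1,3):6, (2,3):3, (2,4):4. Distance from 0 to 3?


Dijkstra from 0:
Distances: {0: 0, 1: 7, 2: 8, 3: 6, 4: 12}
Shortest distance to 3 = 6, path = [0, 3]


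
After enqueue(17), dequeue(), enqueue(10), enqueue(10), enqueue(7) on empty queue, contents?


enqueue(17) -> [17]
dequeue() returns 17 -> []
enqueue(10) -> [10]
enqueue(10) -> [10, 10]
enqueue(7) -> [10, 10, 7]
Final queue (front to back): [10, 10, 7]


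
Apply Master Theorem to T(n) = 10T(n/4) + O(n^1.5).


a=10, b=4, c=1.5. log_4(10)=1.661 > c=1.5. Case 1: O(n^log_b(a)) = O(n^1.661)
Complexity: O(n^1.661)


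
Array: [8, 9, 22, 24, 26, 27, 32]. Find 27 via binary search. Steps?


Search for 27:
[0,6] mid=3 arr[3]=24
[4,6] mid=5 arr[5]=27
Total: 2 comparisons


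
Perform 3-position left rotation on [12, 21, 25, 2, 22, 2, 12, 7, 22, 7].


Left rotate by 3: [2, 22, 2, 12, 7, 22, 7, 12, 21, 25]


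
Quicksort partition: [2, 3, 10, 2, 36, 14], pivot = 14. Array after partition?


Elements <= 14 go left of pivot.
Result: [2, 3, 10, 2, 14, 36], pivot at index 4


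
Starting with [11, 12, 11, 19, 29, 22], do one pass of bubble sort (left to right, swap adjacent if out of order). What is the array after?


After one pass: [11, 11, 12, 19, 22, 29]


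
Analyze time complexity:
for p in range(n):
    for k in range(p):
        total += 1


Per nesting level: O(n) * O(n) [triangular over p] = O(n^2)
Complexity: O(n^2)


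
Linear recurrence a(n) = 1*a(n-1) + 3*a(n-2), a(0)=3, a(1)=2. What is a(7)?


Build bottom-up:
...a(5)=101, a(6)=251, a(7)=1*251+3*101=554


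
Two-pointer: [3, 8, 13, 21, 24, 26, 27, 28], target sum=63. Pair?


Two pointers: lo=0, hi=7
No pair sums to 63


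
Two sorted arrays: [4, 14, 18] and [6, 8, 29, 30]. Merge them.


Compare heads, take smaller each step.
Merged: [4, 6, 8, 14, 18, 29, 30]


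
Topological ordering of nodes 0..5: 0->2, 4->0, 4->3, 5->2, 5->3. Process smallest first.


Kahn's algorithm, process smallest node first
Order: [1, 4, 0, 5, 2, 3]


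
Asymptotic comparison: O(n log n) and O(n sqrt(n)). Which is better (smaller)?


linearithmic grows slower than n^1.5
O(n log n) is asymptotically smaller; O(n sqrt(n)) grows faster


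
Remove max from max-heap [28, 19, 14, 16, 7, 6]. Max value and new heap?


Max = 28
Replace root with last, heapify down
Resulting heap: [19, 16, 14, 6, 7]


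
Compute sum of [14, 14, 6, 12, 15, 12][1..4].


Prefix sums: [0, 14, 28, 34, 46, 61, 73]
Sum[1..4] = prefix[5] - prefix[1] = 61 - 14 = 47


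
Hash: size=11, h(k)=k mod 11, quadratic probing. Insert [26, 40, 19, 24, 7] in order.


Insertions: 26->slot 4; 40->slot 7; 19->slot 8; 24->slot 2; 7->slot 0
Table: [7, None, 24, None, 26, None, None, 40, 19, None, None]


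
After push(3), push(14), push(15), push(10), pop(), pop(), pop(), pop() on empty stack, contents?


push(3) -> [3]
push(14) -> [3, 14]
push(15) -> [3, 14, 15]
push(10) -> [3, 14, 15, 10]
pop() returns 10 -> [3, 14, 15]
pop() returns 15 -> [3, 14]
pop() returns 14 -> [3]
pop() returns 3 -> []
Final stack (bottom to top): []


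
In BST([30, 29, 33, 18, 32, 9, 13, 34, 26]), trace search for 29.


BST root = 30
Search for 29: compare at each node
Path: [30, 29]


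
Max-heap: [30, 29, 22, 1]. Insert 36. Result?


Append 36: [30, 29, 22, 1, 36]
Bubble up: swap idx 4(36) with idx 1(29); swap idx 1(36) with idx 0(30)
Result: [36, 30, 22, 1, 29]


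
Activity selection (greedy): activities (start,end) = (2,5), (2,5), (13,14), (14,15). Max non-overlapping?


Greedy: pick earliest-ending, then skip overlaps.
Selected (3 activities): [(2, 5), (13, 14), (14, 15)]


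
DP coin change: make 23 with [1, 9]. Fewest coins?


dp[0]=0; dp[i]=1+min(dp[i-c] for c in coins)
...dp[18]=2, dp[19]=3, dp[20]=4, dp[21]=5, dp[22]=6, dp[23]=7
Minimum coins for 23 = 7


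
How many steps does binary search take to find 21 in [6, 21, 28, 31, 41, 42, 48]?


Search for 21:
[0,6] mid=3 arr[3]=31
[0,2] mid=1 arr[1]=21
Total: 2 comparisons


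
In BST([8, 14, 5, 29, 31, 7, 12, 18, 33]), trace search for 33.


BST root = 8
Search for 33: compare at each node
Path: [8, 14, 29, 31, 33]


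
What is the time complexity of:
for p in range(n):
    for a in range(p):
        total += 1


Per nesting level: O(n) * O(n) [triangular over p] = O(n^2)
Complexity: O(n^2)


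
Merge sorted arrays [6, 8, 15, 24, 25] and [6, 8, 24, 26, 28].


Compare heads, take smaller each step.
Merged: [6, 6, 8, 8, 15, 24, 24, 25, 26, 28]


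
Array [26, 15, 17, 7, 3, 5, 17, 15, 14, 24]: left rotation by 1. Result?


Left rotate by 1: [15, 17, 7, 3, 5, 17, 15, 14, 24, 26]


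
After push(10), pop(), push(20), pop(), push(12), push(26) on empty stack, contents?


push(10) -> [10]
pop() returns 10 -> []
push(20) -> [20]
pop() returns 20 -> []
push(12) -> [12]
push(26) -> [12, 26]
Final stack (bottom to top): [12, 26]


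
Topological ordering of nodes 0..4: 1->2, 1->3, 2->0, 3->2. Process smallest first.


Kahn's algorithm, process smallest node first
Order: [1, 3, 2, 0, 4]


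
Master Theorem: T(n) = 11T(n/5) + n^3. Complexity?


a=11, b=5, c=3. log_5(11)=1.490 < c=3. Case 3: O(n^c) = O(n^3)
Complexity: O(n^3)


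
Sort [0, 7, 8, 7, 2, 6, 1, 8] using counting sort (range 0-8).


Count array: [1, 1, 1, 0, 0, 0, 1, 2, 2]
Reconstruct: [0, 1, 2, 6, 7, 7, 8, 8]


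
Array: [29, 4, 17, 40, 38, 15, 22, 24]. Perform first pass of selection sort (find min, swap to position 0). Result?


After one pass: [4, 29, 17, 40, 38, 15, 22, 24]


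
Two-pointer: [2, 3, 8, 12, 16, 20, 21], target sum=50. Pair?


Two pointers: lo=0, hi=6
No pair sums to 50


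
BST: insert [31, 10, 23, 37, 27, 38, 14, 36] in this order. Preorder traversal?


Root = 31; build tree by BST insertion.
Preorder traversal: [31, 10, 23, 14, 27, 37, 36, 38]


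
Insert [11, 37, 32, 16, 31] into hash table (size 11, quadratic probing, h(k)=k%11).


Insertions: 11->slot 0; 37->slot 4; 32->slot 10; 16->slot 5; 31->slot 9
Table: [11, None, None, None, 37, 16, None, None, None, 31, 32]


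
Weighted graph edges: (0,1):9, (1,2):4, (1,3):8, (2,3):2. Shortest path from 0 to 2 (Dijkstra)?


Dijkstra from 0:
Distances: {0: 0, 1: 9, 2: 13, 3: 15}
Shortest distance to 2 = 13, path = [0, 1, 2]


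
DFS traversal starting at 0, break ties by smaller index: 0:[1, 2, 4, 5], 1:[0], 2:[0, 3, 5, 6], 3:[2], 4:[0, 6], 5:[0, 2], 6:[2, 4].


DFS stack-based: start with [0]
Visit order: [0, 1, 2, 3, 5, 6, 4]


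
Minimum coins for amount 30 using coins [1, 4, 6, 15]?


dp[0]=0; dp[i]=1+min(dp[i-c] for c in coins)
...dp[25]=3, dp[26]=4, dp[27]=3, dp[28]=4, dp[29]=4, dp[30]=2
Minimum coins for 30 = 2


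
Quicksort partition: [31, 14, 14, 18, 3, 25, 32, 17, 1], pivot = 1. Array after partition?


Elements <= 1 go left of pivot.
Result: [1, 14, 14, 18, 3, 25, 32, 17, 31], pivot at index 0


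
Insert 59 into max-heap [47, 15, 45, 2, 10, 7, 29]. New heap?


Append 59: [47, 15, 45, 2, 10, 7, 29, 59]
Bubble up: swap idx 7(59) with idx 3(2); swap idx 3(59) with idx 1(15); swap idx 1(59) with idx 0(47)
Result: [59, 47, 45, 15, 10, 7, 29, 2]


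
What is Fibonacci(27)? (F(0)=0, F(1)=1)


F(n)=F(n-1)+F(n-2)
...F(25)=75025, F(26)=121393, F(27)=196418


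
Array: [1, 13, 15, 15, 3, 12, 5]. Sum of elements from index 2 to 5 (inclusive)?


Prefix sums: [0, 1, 14, 29, 44, 47, 59, 64]
Sum[2..5] = prefix[6] - prefix[2] = 59 - 14 = 45


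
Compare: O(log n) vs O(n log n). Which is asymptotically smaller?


logarithmic grows slower than linearithmic
O(log n) is asymptotically smaller; O(n log n) grows faster


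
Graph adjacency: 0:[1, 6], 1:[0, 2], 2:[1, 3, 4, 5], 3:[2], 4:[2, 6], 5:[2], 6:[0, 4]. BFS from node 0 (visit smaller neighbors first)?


BFS queue: start with [0]
Visit order: [0, 1, 6, 2, 4, 3, 5]


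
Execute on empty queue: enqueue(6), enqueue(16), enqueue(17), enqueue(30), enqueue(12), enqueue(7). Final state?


enqueue(6) -> [6]
enqueue(16) -> [6, 16]
enqueue(17) -> [6, 16, 17]
enqueue(30) -> [6, 16, 17, 30]
enqueue(12) -> [6, 16, 17, 30, 12]
enqueue(7) -> [6, 16, 17, 30, 12, 7]
Final queue (front to back): [6, 16, 17, 30, 12, 7]


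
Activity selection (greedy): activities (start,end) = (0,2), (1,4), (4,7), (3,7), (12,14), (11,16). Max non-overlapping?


Greedy: pick earliest-ending, then skip overlaps.
Selected (3 activities): [(0, 2), (4, 7), (12, 14)]


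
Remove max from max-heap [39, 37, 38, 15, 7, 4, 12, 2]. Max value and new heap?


Max = 39
Replace root with last, heapify down
Resulting heap: [38, 37, 12, 15, 7, 4, 2]


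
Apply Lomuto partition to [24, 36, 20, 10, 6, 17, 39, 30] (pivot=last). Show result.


Elements <= 30 go left of pivot.
Result: [24, 20, 10, 6, 17, 30, 39, 36], pivot at index 5


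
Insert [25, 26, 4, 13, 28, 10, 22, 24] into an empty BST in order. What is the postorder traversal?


Root = 25; build tree by BST insertion.
Postorder traversal: [10, 24, 22, 13, 4, 28, 26, 25]


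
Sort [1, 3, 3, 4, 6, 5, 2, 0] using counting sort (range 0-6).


Count array: [1, 1, 1, 2, 1, 1, 1]
Reconstruct: [0, 1, 2, 3, 3, 4, 5, 6]


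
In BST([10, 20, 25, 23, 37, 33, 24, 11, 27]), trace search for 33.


BST root = 10
Search for 33: compare at each node
Path: [10, 20, 25, 37, 33]


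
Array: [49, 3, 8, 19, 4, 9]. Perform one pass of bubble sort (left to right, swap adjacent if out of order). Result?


After one pass: [3, 8, 19, 4, 9, 49]


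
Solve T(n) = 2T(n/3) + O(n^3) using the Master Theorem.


a=2, b=3, c=3. log_3(2)=0.631 < c=3. Case 3: O(n^c) = O(n^3)
Complexity: O(n^3)


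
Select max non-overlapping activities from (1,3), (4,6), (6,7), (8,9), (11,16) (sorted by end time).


Greedy: pick earliest-ending, then skip overlaps.
Selected (5 activities): [(1, 3), (4, 6), (6, 7), (8, 9), (11, 16)]


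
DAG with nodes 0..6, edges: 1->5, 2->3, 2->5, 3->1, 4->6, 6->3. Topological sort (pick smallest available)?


Kahn's algorithm, process smallest node first
Order: [0, 2, 4, 6, 3, 1, 5]


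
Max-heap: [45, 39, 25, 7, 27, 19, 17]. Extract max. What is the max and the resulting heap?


Max = 45
Replace root with last, heapify down
Resulting heap: [39, 27, 25, 7, 17, 19]


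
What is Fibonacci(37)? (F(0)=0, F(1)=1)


F(n)=F(n-1)+F(n-2)
...F(35)=9227465, F(36)=14930352, F(37)=24157817


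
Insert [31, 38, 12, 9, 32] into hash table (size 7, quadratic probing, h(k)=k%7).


Insertions: 31->slot 3; 38->slot 4; 12->slot 5; 9->slot 2; 32->slot 1
Table: [None, 32, 9, 31, 38, 12, None]


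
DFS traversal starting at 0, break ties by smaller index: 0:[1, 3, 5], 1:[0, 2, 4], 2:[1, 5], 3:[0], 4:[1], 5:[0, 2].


DFS stack-based: start with [0]
Visit order: [0, 1, 2, 5, 4, 3]


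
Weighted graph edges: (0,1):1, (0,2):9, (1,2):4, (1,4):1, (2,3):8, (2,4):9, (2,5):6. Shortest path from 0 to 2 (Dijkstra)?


Dijkstra from 0:
Distances: {0: 0, 1: 1, 2: 5, 3: 13, 4: 2, 5: 11}
Shortest distance to 2 = 5, path = [0, 1, 2]


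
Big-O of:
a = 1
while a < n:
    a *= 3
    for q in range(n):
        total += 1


Per nesting level: O(log n) * O(n) = O(n log n)
Complexity: O(n log n)


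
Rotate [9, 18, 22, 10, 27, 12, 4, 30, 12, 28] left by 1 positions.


Left rotate by 1: [18, 22, 10, 27, 12, 4, 30, 12, 28, 9]


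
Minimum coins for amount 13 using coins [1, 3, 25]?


dp[0]=0; dp[i]=1+min(dp[i-c] for c in coins)
...dp[8]=4, dp[9]=3, dp[10]=4, dp[11]=5, dp[12]=4, dp[13]=5
Minimum coins for 13 = 5


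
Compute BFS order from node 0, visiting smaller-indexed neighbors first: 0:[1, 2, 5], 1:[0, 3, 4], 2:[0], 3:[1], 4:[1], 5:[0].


BFS queue: start with [0]
Visit order: [0, 1, 2, 5, 3, 4]


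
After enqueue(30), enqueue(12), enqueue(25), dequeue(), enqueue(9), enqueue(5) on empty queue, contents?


enqueue(30) -> [30]
enqueue(12) -> [30, 12]
enqueue(25) -> [30, 12, 25]
dequeue() returns 30 -> [12, 25]
enqueue(9) -> [12, 25, 9]
enqueue(5) -> [12, 25, 9, 5]
Final queue (front to back): [12, 25, 9, 5]
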